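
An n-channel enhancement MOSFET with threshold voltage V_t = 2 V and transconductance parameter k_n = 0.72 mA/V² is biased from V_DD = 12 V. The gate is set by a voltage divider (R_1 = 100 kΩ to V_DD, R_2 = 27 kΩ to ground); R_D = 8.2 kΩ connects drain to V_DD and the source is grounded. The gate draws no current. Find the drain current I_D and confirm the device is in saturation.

I_D ≈ 0.11 mA

V_G = V_DD·R_2/(R_1+R_2) = 12×27/127 = 2.55 V. With the source grounded, V_GS = V_G = 2.55 V.
Assume saturation: I_D = (k_n/2)(V_GS − V_t)² = (0.72/2)×(2.55 − 2)² = 0.36×0.551² = 0.109 mA.
V_DS = V_DD − I_D·R_D = 12 − 0.109×8.2 = 11.1 V.
Saturation requires V_DS ≥ V_GS − V_t = 0.551 V; 11.1 ≥ 0.551 ✓.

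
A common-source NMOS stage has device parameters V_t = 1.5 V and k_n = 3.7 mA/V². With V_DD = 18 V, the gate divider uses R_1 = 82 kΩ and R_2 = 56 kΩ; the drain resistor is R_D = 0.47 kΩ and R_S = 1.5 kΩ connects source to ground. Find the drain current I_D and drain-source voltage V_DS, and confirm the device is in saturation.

I_D ≈ 3 mA, V_DS ≈ 12 V

V_G = V_DD·R_2/(R_1+R_2) = 18×56/138 = 7.3 V.
Assume saturation: I_D = (k_n/2)(V_GS − V_t)² with V_GS = V_G − I_D·R_S = 7.3 − 1.5·I_D.
Substituting gives 4.16·I_D² − 33.2·I_D + 62.3 = 0, with roots I_D = 3.02 or 4.96 mA.
The root I_D = 4.96 mA gives V_GS = -0.138 V ≤ V_t, so take I_D = 3.02 mA.
Then V_GS = 2.78 V and V_DS = V_DD − I_D(R_D+R_S) = 18 − 3.02×1.97 = 12.1 V.
Saturation requires V_DS ≥ V_GS − V_t = 1.28 V; 12.1 ≥ 1.28 ✓.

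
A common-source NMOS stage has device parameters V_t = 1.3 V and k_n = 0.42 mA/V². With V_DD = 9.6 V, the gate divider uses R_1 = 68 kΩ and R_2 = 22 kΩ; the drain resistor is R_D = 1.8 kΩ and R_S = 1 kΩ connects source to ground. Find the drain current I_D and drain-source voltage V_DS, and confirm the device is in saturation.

I_D ≈ 0.16 mA, V_DS ≈ 9.1 V

V_G = V_DD·R_2/(R_1+R_2) = 9.6×22/90 = 2.35 V.
Assume saturation: I_D = (k_n/2)(V_GS − V_t)² with V_GS = V_G − I_D·R_S = 2.35 − 1·I_D.
Substituting gives 0.21·I_D² − 1.44·I_D + 0.23 = 0, with roots I_D = 0.164 or 6.69 mA.
The root I_D = 6.69 mA gives V_GS = -4.34 V ≤ V_t, so take I_D = 0.164 mA.
Then V_GS = 2.18 V and V_DS = V_DD − I_D(R_D+R_S) = 9.6 − 0.164×2.8 = 9.14 V.
Saturation requires V_DS ≥ V_GS − V_t = 0.883 V; 9.14 ≥ 0.883 ✓.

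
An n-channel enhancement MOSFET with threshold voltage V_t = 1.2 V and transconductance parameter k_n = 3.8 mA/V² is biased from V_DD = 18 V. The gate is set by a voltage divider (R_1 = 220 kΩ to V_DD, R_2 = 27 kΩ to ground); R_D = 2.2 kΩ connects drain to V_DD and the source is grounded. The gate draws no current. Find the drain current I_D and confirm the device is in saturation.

I_D ≈ 1.1 mA

V_G = V_DD·R_2/(R_1+R_2) = 18×27/247 = 1.97 V. With the source grounded, V_GS = V_G = 1.97 V.
Assume saturation: I_D = (k_n/2)(V_GS − V_t)² = (3.8/2)×(1.97 − 1.2)² = 1.9×0.768² = 1.12 mA.
V_DS = V_DD − I_D·R_D = 18 − 1.12×2.2 = 15.5 V.
Saturation requires V_DS ≥ V_GS − V_t = 0.768 V; 15.5 ≥ 0.768 ✓.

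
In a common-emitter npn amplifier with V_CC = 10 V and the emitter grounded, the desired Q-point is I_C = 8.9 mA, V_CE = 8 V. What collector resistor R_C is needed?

R_C ≈ 0.22 kΩ

Collector loop: V_CC = I_C·R_C + V_CE.
R_C = (V_CC − V_CE)/I_C = (10 − 8)/8.9 = 0.225 kΩ.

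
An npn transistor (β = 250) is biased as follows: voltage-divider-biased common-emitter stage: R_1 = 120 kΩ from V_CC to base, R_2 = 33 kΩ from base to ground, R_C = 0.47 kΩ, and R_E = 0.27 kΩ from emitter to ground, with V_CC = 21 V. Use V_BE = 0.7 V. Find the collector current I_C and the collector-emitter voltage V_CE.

Thevenize the base divider: V_Th = V_CC·R_2/(R_1+R_2) = 21×33/153 = 4.53 V, R_Th = R_1‖R_2 = 25.9 kΩ.
Base-emitter loop: V_Th = I_B·R_Th + V_BE + (β+1)I_B·R_E, so I_B = (4.53 − 0.7) / (25.9 + 251×0.27) = 0.0409 mA.
I_C = β·I_B = 250×0.0409 = 10.2 mA, and I_E = (β+1)I_B = 10.3 mA.
V_CE = V_CC − I_C·R_C − I_E·R_E = 21 − 10.2×0.47 − 10.3×0.27 = 13.4 V.
V_CE = 13.4 V > 0.2 V confirms active-region operation.

I_C ≈ 10 mA, V_CE ≈ 13 V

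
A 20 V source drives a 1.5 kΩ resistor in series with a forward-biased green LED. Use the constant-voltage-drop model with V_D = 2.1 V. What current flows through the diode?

I ≈ 12 mA

KVL around the loop: 20 = V_D + I·R = 2.1 + I × 1.5 kΩ.
So I = (20 − 2.1) / 1.5 kΩ = 17.9 / 1.5 = 11.9 mA.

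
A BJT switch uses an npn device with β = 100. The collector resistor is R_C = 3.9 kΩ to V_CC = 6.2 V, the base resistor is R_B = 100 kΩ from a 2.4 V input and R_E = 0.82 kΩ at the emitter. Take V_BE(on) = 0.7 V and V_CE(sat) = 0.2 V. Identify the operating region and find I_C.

Assume active. Base-emitter loop: I_B = (V_BB − V_BE)/(R_B + (β+1)R_E) = (2.4 − 0.7)/(100 + 101×0.82) = 0.0093 mA.
I_C = β·I_B = 100×0.0093 = 0.93 mA.
V_CE = V_CC − I_C·R_C − I_E·R_E = 6.2 − 0.93×3.9 − 0.939×0.82 = 1.8 V > V_CE(sat), so the active-region assumption holds.

active; I_C ≈ 0.93 mA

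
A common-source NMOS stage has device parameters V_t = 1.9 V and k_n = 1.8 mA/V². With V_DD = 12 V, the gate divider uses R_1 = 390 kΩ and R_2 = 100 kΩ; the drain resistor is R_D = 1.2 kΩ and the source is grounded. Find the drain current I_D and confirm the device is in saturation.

V_G = V_DD·R_2/(R_1+R_2) = 12×100/490 = 2.45 V. With the source grounded, V_GS = V_G = 2.45 V.
Assume saturation: I_D = (k_n/2)(V_GS − V_t)² = (1.8/2)×(2.45 − 1.9)² = 0.9×0.549² = 0.271 mA.
V_DS = V_DD − I_D·R_D = 12 − 0.271×1.2 = 11.7 V.
Saturation requires V_DS ≥ V_GS − V_t = 0.549 V; 11.7 ≥ 0.549 ✓.

I_D ≈ 0.27 mA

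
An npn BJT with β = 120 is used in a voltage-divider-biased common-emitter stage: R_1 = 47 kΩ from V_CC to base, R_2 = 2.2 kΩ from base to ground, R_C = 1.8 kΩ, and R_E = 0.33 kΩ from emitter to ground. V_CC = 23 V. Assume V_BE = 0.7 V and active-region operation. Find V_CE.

Thevenize the base divider: V_Th = V_CC·R_2/(R_1+R_2) = 23×2.2/49.2 = 1.03 V, R_Th = R_1‖R_2 = 2.1 kΩ.
Base-emitter loop: V_Th = I_B·R_Th + V_BE + (β+1)I_B·R_E, so I_B = (1.03 − 0.7) / (2.1 + 121×0.33) = 0.00781 mA.
I_C = β·I_B = 120×0.00781 = 0.938 mA, and I_E = (β+1)I_B = 0.946 mA.
V_CE = V_CC − I_C·R_C − I_E·R_E = 23 − 0.938×1.8 − 0.946×0.33 = 21 V.
V_CE = 21 V > 0.2 V confirms active-region operation.

V_CE ≈ 21 V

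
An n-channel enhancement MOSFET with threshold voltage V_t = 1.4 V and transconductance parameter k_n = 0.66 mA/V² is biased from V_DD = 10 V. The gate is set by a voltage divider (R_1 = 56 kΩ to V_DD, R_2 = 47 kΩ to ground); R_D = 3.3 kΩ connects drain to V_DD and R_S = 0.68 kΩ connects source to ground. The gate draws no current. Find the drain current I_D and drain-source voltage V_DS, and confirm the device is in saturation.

I_D ≈ 1.5 mA, V_DS ≈ 4 V

V_G = V_DD·R_2/(R_1+R_2) = 10×47/103 = 4.56 V.
Assume saturation: I_D = (k_n/2)(V_GS − V_t)² with V_GS = V_G − I_D·R_S = 4.56 − 0.68·I_D.
Substituting gives 0.153·I_D² − 2.42·I_D + 3.3 = 0, with roots I_D = 1.51 or 14.3 mA.
The root I_D = 14.3 mA gives V_GS = -5.19 V ≤ V_t, so take I_D = 1.51 mA.
Then V_GS = 3.54 V and V_DS = V_DD − I_D(R_D+R_S) = 10 − 1.51×3.98 = 4 V.
Saturation requires V_DS ≥ V_GS − V_t = 2.14 V; 4 ≥ 2.14 ✓.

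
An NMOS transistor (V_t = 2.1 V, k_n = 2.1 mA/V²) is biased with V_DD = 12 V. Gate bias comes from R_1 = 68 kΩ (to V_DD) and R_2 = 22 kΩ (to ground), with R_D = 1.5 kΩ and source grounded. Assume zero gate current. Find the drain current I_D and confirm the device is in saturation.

I_D ≈ 0.73 mA

V_G = V_DD·R_2/(R_1+R_2) = 12×22/90 = 2.93 V. With the source grounded, V_GS = V_G = 2.93 V.
Assume saturation: I_D = (k_n/2)(V_GS − V_t)² = (2.1/2)×(2.93 − 2.1)² = 1.05×0.833² = 0.729 mA.
V_DS = V_DD − I_D·R_D = 12 − 0.729×1.5 = 10.9 V.
Saturation requires V_DS ≥ V_GS − V_t = 0.833 V; 10.9 ≥ 0.833 ✓.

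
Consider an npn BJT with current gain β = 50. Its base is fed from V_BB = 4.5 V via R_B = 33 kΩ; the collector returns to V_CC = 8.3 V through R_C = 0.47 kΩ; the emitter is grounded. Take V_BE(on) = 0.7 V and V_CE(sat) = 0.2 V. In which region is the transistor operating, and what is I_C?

active; I_C ≈ 5.8 mA

Assume active. Base-emitter loop: I_B = (V_BB − V_BE)/R_B = (4.5 − 0.7)/33 = 0.115 mA.
I_C = β·I_B = 50×0.115 = 5.76 mA.
V_CE = V_CC − I_C·R_C = 8.3 − 5.76×0.47 = 5.59 V > V_CE(sat), so the active-region assumption holds.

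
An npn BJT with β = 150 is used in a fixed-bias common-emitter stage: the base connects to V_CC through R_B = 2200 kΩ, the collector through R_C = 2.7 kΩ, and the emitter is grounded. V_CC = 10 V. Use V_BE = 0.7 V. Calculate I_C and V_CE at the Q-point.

I_C ≈ 0.63 mA, V_CE ≈ 8.3 V

Base loop: V_CC = I_B·R_B + V_BE, so I_B = (10 − 0.7)/2200 kΩ = 0.00423 mA.
In the active region I_C = β·I_B = 150 × 0.00423 = 0.634 mA.
Collector loop: V_CE = V_CC − I_C·R_C = 10 − 0.634×2.7 = 8.29 V.
Since V_CE = 8.29 V > V_CE(sat) ≈ 0.2 V, the transistor is in the active region as assumed.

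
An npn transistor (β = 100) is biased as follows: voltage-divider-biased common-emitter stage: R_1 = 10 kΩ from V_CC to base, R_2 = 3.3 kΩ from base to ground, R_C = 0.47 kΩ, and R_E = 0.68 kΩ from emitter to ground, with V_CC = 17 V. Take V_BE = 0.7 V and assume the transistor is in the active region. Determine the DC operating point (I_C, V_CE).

Thevenize the base divider: V_Th = V_CC·R_2/(R_1+R_2) = 17×3.3/13.3 = 4.22 V, R_Th = R_1‖R_2 = 2.48 kΩ.
Base-emitter loop: V_Th = I_B·R_Th + V_BE + (β+1)I_B·R_E, so I_B = (4.22 − 0.7) / (2.48 + 101×0.68) = 0.0494 mA.
I_C = β·I_B = 100×0.0494 = 4.94 mA, and I_E = (β+1)I_B = 4.99 mA.
V_CE = V_CC − I_C·R_C − I_E·R_E = 17 − 4.94×0.47 − 4.99×0.68 = 11.3 V.
V_CE = 11.3 V > 0.2 V confirms active-region operation.

I_C ≈ 4.9 mA, V_CE ≈ 11 V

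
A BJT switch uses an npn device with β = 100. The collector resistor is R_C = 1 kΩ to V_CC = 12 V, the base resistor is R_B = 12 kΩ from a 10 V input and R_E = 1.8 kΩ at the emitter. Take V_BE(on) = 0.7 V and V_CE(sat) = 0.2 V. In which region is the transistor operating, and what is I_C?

Assume active: I_B = (10 − 0.7)/(12 + 101×1.8) = 0.048 mA, I_C = β·I_B = 4.8 mA.
Then V_CE = 12 − 4.8×1 − 4.85×1.8 = -1.52 V < 0.2 V — the active assumption fails.
Re-solve with V_CE = 0.2 V. KCL at the emitter: V_E/R_E = (V_BB−0.7−V_E)/R_B + (V_CC−0.2−V_E)/R_C, giving V_E = 7.67 V.
I_C = (V_CC − 0.2 − V_E)/R_C = (11.8 − 7.67)/1 = 4.13 mA.
Check: I_B = (9.3 − 7.67)/12 = 0.136 mA, and β·I_B = 13.6 mA > I_C, confirming saturation.

saturation; I_C ≈ 4.1 mA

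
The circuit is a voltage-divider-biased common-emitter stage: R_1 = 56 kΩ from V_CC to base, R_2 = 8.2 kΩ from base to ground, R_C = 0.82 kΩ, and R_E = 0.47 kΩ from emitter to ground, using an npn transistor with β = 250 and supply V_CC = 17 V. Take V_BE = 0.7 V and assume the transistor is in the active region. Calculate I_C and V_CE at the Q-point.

I_C ≈ 2.9 mA, V_CE ≈ 13 V

Thevenize the base divider: V_Th = V_CC·R_2/(R_1+R_2) = 17×8.2/64.2 = 2.17 V, R_Th = R_1‖R_2 = 7.15 kΩ.
Base-emitter loop: V_Th = I_B·R_Th + V_BE + (β+1)I_B·R_E, so I_B = (2.17 − 0.7) / (7.15 + 251×0.47) = 0.0118 mA.
I_C = β·I_B = 250×0.0118 = 2.94 mA, and I_E = (β+1)I_B = 2.95 mA.
V_CE = V_CC − I_C·R_C − I_E·R_E = 17 − 2.94×0.82 − 2.95×0.47 = 13.2 V.
V_CE = 13.2 V > 0.2 V confirms active-region operation.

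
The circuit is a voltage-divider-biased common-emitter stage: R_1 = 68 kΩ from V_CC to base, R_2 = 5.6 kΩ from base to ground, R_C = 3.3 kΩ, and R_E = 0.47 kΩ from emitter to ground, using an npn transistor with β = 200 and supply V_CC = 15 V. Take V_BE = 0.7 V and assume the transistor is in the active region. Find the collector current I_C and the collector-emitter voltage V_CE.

I_C ≈ 0.89 mA, V_CE ≈ 12 V

Thevenize the base divider: V_Th = V_CC·R_2/(R_1+R_2) = 15×5.6/73.6 = 1.14 V, R_Th = R_1‖R_2 = 5.17 kΩ.
Base-emitter loop: V_Th = I_B·R_Th + V_BE + (β+1)I_B·R_E, so I_B = (1.14 − 0.7) / (5.17 + 201×0.47) = 0.00443 mA.
I_C = β·I_B = 200×0.00443 = 0.886 mA, and I_E = (β+1)I_B = 0.89 mA.
V_CE = V_CC − I_C·R_C − I_E·R_E = 15 − 0.886×3.3 − 0.89×0.47 = 11.7 V.
V_CE = 11.7 V > 0.2 V confirms active-region operation.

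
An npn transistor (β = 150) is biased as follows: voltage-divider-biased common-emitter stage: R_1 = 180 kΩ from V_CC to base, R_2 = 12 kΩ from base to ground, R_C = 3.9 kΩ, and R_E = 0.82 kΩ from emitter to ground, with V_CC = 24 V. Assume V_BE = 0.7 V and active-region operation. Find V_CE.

Thevenize the base divider: V_Th = V_CC·R_2/(R_1+R_2) = 24×12/192 = 1.5 V, R_Th = R_1‖R_2 = 11.2 kΩ.
Base-emitter loop: V_Th = I_B·R_Th + V_BE + (β+1)I_B·R_E, so I_B = (1.5 − 0.7) / (11.2 + 151×0.82) = 0.00592 mA.
I_C = β·I_B = 150×0.00592 = 0.888 mA, and I_E = (β+1)I_B = 0.894 mA.
V_CE = V_CC − I_C·R_C − I_E·R_E = 24 − 0.888×3.9 − 0.894×0.82 = 19.8 V.
V_CE = 19.8 V > 0.2 V confirms active-region operation.

V_CE ≈ 20 V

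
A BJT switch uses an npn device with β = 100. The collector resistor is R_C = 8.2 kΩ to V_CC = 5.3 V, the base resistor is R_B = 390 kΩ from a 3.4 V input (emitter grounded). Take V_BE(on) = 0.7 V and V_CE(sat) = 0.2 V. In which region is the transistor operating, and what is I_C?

Assume active: I_B = (3.4 − 0.7)/390 = 0.00692 mA, giving I_C = β·I_B = 0.692 mA.
But then V_CE = 5.3 − 0.692×8.2 = -0.377 V < V_CE(sat) = 0.2 V — impossible in the active region.
So the transistor is saturated. With V_CE = 0.2 V, I_C = (V_CC − 0.2)/R_C = 5.1/8.2 = 0.622 mA.
Check: β·I_B = 0.692 mA > I_C = 0.622 mA, confirming saturation.

saturation; I_C ≈ 0.62 mA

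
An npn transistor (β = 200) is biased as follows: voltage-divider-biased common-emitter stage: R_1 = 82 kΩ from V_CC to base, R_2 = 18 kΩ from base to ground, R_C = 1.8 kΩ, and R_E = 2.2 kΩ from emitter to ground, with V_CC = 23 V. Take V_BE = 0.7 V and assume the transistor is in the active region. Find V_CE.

V_CE ≈ 17 V

Thevenize the base divider: V_Th = V_CC·R_2/(R_1+R_2) = 23×18/100 = 4.14 V, R_Th = R_1‖R_2 = 14.8 kΩ.
Base-emitter loop: V_Th = I_B·R_Th + V_BE + (β+1)I_B·R_E, so I_B = (4.14 − 0.7) / (14.8 + 201×2.2) = 0.00753 mA.
I_C = β·I_B = 200×0.00753 = 1.51 mA, and I_E = (β+1)I_B = 1.51 mA.
V_CE = V_CC − I_C·R_C − I_E·R_E = 23 − 1.51×1.8 − 1.51×2.2 = 17 V.
V_CE = 17 V > 0.2 V confirms active-region operation.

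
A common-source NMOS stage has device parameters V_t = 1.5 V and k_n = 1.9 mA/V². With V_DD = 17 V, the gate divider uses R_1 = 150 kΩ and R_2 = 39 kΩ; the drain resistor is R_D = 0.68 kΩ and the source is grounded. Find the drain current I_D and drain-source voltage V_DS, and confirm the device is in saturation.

I_D ≈ 3.8 mA, V_DS ≈ 14 V

V_G = V_DD·R_2/(R_1+R_2) = 17×39/189 = 3.51 V. With the source grounded, V_GS = V_G = 3.51 V.
Assume saturation: I_D = (k_n/2)(V_GS − V_t)² = (1.9/2)×(3.51 − 1.5)² = 0.95×2.01² = 3.83 mA.
V_DS = V_DD − I_D·R_D = 17 − 3.83×0.68 = 14.4 V.
Saturation requires V_DS ≥ V_GS − V_t = 2.01 V; 14.4 ≥ 2.01 ✓.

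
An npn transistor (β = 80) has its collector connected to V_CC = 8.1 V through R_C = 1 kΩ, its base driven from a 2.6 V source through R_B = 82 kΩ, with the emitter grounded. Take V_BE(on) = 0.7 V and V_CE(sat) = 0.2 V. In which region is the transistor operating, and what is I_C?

active; I_C ≈ 1.9 mA

Assume active. Base-emitter loop: I_B = (V_BB − V_BE)/R_B = (2.6 − 0.7)/82 = 0.0232 mA.
I_C = β·I_B = 80×0.0232 = 1.85 mA.
V_CE = V_CC − I_C·R_C = 8.1 − 1.85×1 = 6.25 V > V_CE(sat), so the active-region assumption holds.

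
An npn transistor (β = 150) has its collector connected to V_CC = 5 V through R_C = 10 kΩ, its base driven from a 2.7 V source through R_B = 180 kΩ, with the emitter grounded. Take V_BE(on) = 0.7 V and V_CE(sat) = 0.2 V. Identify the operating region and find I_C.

saturation; I_C ≈ 0.48 mA

Assume active: I_B = (2.7 − 0.7)/180 = 0.0111 mA, giving I_C = β·I_B = 1.67 mA.
But then V_CE = 5 − 1.67×10 = -11.7 V < V_CE(sat) = 0.2 V — impossible in the active region.
So the transistor is saturated. With V_CE = 0.2 V, I_C = (V_CC − 0.2)/R_C = 4.8/10 = 0.48 mA.
Check: β·I_B = 1.67 mA > I_C = 0.48 mA, confirming saturation.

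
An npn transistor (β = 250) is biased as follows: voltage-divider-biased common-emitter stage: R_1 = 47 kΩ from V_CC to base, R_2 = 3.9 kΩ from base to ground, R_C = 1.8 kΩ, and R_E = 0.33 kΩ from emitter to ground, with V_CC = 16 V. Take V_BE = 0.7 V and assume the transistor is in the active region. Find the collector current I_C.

I_C ≈ 1.5 mA

Thevenize the base divider: V_Th = V_CC·R_2/(R_1+R_2) = 16×3.9/50.9 = 1.23 V, R_Th = R_1‖R_2 = 3.6 kΩ.
Base-emitter loop: V_Th = I_B·R_Th + V_BE + (β+1)I_B·R_E, so I_B = (1.23 − 0.7) / (3.6 + 251×0.33) = 0.00608 mA.
I_C = β·I_B = 250×0.00608 = 1.52 mA, and I_E = (β+1)I_B = 1.53 mA.
V_CE = V_CC − I_C·R_C − I_E·R_E = 16 − 1.52×1.8 − 1.53×0.33 = 12.8 V.
V_CE = 12.8 V > 0.2 V confirms active-region operation.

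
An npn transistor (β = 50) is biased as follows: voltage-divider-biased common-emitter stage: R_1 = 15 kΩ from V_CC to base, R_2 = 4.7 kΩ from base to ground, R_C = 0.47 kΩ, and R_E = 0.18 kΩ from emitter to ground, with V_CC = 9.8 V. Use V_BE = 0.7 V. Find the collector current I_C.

I_C ≈ 6.4 mA

Thevenize the base divider: V_Th = V_CC·R_2/(R_1+R_2) = 9.8×4.7/19.7 = 2.34 V, R_Th = R_1‖R_2 = 3.58 kΩ.
Base-emitter loop: V_Th = I_B·R_Th + V_BE + (β+1)I_B·R_E, so I_B = (2.34 − 0.7) / (3.58 + 51×0.18) = 0.128 mA.
I_C = β·I_B = 50×0.128 = 6.42 mA, and I_E = (β+1)I_B = 6.55 mA.
V_CE = V_CC − I_C·R_C − I_E·R_E = 9.8 − 6.42×0.47 − 6.55×0.18 = 5.6 V.
V_CE = 5.6 V > 0.2 V confirms active-region operation.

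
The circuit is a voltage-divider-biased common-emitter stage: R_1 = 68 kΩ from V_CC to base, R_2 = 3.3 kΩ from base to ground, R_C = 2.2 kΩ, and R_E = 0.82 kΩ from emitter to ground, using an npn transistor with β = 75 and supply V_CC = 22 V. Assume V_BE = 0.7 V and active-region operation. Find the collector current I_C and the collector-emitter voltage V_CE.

I_C ≈ 0.36 mA, V_CE ≈ 21 V

Thevenize the base divider: V_Th = V_CC·R_2/(R_1+R_2) = 22×3.3/71.3 = 1.02 V, R_Th = R_1‖R_2 = 3.15 kΩ.
Base-emitter loop: V_Th = I_B·R_Th + V_BE + (β+1)I_B·R_E, so I_B = (1.02 − 0.7) / (3.15 + 76×0.82) = 0.00486 mA.
I_C = β·I_B = 75×0.00486 = 0.365 mA, and I_E = (β+1)I_B = 0.369 mA.
V_CE = V_CC − I_C·R_C − I_E·R_E = 22 − 0.365×2.2 − 0.369×0.82 = 20.9 V.
V_CE = 20.9 V > 0.2 V confirms active-region operation.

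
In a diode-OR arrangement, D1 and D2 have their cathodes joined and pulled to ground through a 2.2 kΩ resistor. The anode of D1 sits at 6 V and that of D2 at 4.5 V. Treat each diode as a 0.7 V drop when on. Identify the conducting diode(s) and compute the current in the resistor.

Assume both conduct. Then node N would need to be at both 6−0.7 = 5.3 V and 4.5−0.7 = 3.8 V, which is impossible.
Assume only D1 conducts: V_N = 6 − 0.7 = 5.3 V, so I_R = 5.3/2.2 = 2.41 mA.
Check D2: its anode-to-cathode voltage is 4.5 − 5.3 = -0.8 V < 0.7 V, so it is off. The assumption is consistent.

Only D1 conducts; I_R ≈ 2.4 mA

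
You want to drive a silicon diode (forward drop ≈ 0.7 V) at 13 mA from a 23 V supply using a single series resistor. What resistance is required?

R ≈ 1.7 kΩ

The resistor drops V_S − V_D = 23 − 0.7 = 22.3 V at 13 mA.
R = 22.3 V / 13 mA = 1.72 kΩ.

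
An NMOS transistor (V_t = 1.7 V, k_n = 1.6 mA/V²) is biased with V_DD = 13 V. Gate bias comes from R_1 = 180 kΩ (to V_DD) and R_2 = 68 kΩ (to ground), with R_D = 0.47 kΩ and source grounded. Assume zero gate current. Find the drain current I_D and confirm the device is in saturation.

I_D ≈ 2.8 mA

V_G = V_DD·R_2/(R_1+R_2) = 13×68/248 = 3.56 V. With the source grounded, V_GS = V_G = 3.56 V.
Assume saturation: I_D = (k_n/2)(V_GS − V_t)² = (1.6/2)×(3.56 − 1.7)² = 0.8×1.86² = 2.78 mA.
V_DS = V_DD − I_D·R_D = 13 − 2.78×0.47 = 11.7 V.
Saturation requires V_DS ≥ V_GS − V_t = 1.86 V; 11.7 ≥ 1.86 ✓.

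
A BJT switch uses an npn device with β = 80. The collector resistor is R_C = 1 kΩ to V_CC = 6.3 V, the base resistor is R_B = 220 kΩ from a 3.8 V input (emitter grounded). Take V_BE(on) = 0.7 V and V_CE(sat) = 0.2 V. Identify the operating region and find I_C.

active; I_C ≈ 1.1 mA

Assume active. Base-emitter loop: I_B = (V_BB − V_BE)/R_B = (3.8 − 0.7)/220 = 0.0141 mA.
I_C = β·I_B = 80×0.0141 = 1.13 mA.
V_CE = V_CC − I_C·R_C = 6.3 − 1.13×1 = 5.17 V > V_CE(sat), so the active-region assumption holds.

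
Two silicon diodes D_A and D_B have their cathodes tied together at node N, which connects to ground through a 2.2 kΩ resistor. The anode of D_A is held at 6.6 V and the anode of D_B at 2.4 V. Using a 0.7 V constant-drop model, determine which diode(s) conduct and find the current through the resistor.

Only D_A conducts; I_R ≈ 2.7 mA

Assume both conduct. Then node N would need to be at both 6.6−0.7 = 5.9 V and 2.4−0.7 = 1.7 V, which is impossible.
Assume only D_A conducts: V_N = 6.6 − 0.7 = 5.9 V, so I_R = 5.9/2.2 = 2.68 mA.
Check D_B: its anode-to-cathode voltage is 2.4 − 5.9 = -3.5 V < 0.7 V, so it is off. The assumption is consistent.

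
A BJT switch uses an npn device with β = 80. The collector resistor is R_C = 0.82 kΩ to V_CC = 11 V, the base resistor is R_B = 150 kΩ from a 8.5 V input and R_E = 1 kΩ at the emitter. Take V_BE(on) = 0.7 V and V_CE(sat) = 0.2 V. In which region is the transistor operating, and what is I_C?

active; I_C ≈ 2.7 mA

Assume active. Base-emitter loop: I_B = (V_BB − V_BE)/(R_B + (β+1)R_E) = (8.5 − 0.7)/(150 + 81×1) = 0.0338 mA.
I_C = β·I_B = 80×0.0338 = 2.7 mA.
V_CE = V_CC − I_C·R_C − I_E·R_E = 11 − 2.7×0.82 − 2.74×1 = 6.05 V > V_CE(sat), so the active-region assumption holds.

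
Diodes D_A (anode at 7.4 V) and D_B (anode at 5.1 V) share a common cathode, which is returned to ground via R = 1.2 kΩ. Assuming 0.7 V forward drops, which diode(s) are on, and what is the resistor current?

Assume both conduct. Then node N would need to be at both 7.4−0.7 = 6.7 V and 5.1−0.7 = 4.4 V, which is impossible.
Assume only D_A conducts: V_N = 7.4 − 0.7 = 6.7 V, so I_R = 6.7/1.2 = 5.58 mA.
Check D_B: its anode-to-cathode voltage is 5.1 − 6.7 = -1.6 V < 0.7 V, so it is off. The assumption is consistent.

Only D_A conducts; I_R ≈ 5.6 mA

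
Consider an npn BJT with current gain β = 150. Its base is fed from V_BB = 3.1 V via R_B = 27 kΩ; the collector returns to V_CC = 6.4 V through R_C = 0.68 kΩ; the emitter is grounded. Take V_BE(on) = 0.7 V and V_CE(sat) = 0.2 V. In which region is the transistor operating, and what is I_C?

saturation; I_C ≈ 9.1 mA

Assume active: I_B = (3.1 − 0.7)/27 = 0.0889 mA, giving I_C = β·I_B = 13.3 mA.
But then V_CE = 6.4 − 13.3×0.68 = -2.67 V < V_CE(sat) = 0.2 V — impossible in the active region.
So the transistor is saturated. With V_CE = 0.2 V, I_C = (V_CC − 0.2)/R_C = 6.2/0.68 = 9.12 mA.
Check: β·I_B = 13.3 mA > I_C = 9.12 mA, confirming saturation.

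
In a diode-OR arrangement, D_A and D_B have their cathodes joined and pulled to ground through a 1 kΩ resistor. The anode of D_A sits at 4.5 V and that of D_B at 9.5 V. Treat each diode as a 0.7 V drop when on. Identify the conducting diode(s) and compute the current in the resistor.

Assume both conduct. Then node N would need to be at both 4.5−0.7 = 3.8 V and 9.5−0.7 = 8.8 V, which is impossible.
Assume only D_B conducts: V_N = 9.5 − 0.7 = 8.8 V, so I_R = 8.8/1 = 8.8 mA.
Check D_A: its anode-to-cathode voltage is 4.5 − 8.8 = -4.3 V < 0.7 V, so it is off. The assumption is consistent.

Only D_B conducts; I_R ≈ 8.8 mA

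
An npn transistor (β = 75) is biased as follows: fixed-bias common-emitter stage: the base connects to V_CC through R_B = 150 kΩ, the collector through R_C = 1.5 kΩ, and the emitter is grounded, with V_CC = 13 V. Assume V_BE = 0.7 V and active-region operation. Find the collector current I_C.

Base loop: V_CC = I_B·R_B + V_BE, so I_B = (13 − 0.7)/150 kΩ = 0.082 mA.
In the active region I_C = β·I_B = 75 × 0.082 = 6.15 mA.
Collector loop: V_CE = V_CC − I_C·R_C = 13 − 6.15×1.5 = 3.77 V.
Since V_CE = 3.77 V > V_CE(sat) ≈ 0.2 V, the transistor is in the active region as assumed.

I_C ≈ 6.2 mA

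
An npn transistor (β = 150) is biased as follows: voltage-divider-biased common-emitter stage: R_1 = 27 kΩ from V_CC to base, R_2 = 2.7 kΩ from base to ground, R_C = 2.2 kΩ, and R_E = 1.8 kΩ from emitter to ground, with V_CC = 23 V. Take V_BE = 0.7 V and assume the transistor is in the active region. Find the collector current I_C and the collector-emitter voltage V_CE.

Thevenize the base divider: V_Th = V_CC·R_2/(R_1+R_2) = 23×2.7/29.7 = 2.09 V, R_Th = R_1‖R_2 = 2.45 kΩ.
Base-emitter loop: V_Th = I_B·R_Th + V_BE + (β+1)I_B·R_E, so I_B = (2.09 − 0.7) / (2.45 + 151×1.8) = 0.00507 mA.
I_C = β·I_B = 150×0.00507 = 0.761 mA, and I_E = (β+1)I_B = 0.766 mA.
V_CE = V_CC − I_C·R_C − I_E·R_E = 23 − 0.761×2.2 − 0.766×1.8 = 19.9 V.
V_CE = 19.9 V > 0.2 V confirms active-region operation.

I_C ≈ 0.76 mA, V_CE ≈ 20 V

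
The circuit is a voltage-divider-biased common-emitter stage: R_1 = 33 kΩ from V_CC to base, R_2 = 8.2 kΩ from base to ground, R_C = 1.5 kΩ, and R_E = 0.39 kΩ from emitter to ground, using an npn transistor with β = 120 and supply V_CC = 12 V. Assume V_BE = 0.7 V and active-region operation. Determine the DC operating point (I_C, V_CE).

Thevenize the base divider: V_Th = V_CC·R_2/(R_1+R_2) = 12×8.2/41.2 = 2.39 V, R_Th = R_1‖R_2 = 6.57 kΩ.
Base-emitter loop: V_Th = I_B·R_Th + V_BE + (β+1)I_B·R_E, so I_B = (2.39 − 0.7) / (6.57 + 121×0.39) = 0.0314 mA.
I_C = β·I_B = 120×0.0314 = 3.77 mA, and I_E = (β+1)I_B = 3.8 mA.
V_CE = V_CC − I_C·R_C − I_E·R_E = 12 − 3.77×1.5 − 3.8×0.39 = 4.86 V.
V_CE = 4.86 V > 0.2 V confirms active-region operation.

I_C ≈ 3.8 mA, V_CE ≈ 4.9 V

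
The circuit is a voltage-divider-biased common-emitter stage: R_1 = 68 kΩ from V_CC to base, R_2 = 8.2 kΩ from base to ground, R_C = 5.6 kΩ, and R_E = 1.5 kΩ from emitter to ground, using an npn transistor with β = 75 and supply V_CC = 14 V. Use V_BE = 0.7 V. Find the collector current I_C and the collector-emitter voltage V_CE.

Thevenize the base divider: V_Th = V_CC·R_2/(R_1+R_2) = 14×8.2/76.2 = 1.51 V, R_Th = R_1‖R_2 = 7.32 kΩ.
Base-emitter loop: V_Th = I_B·R_Th + V_BE + (β+1)I_B·R_E, so I_B = (1.51 − 0.7) / (7.32 + 76×1.5) = 0.00665 mA.
I_C = β·I_B = 75×0.00665 = 0.499 mA, and I_E = (β+1)I_B = 0.505 mA.
V_CE = V_CC − I_C·R_C − I_E·R_E = 14 − 0.499×5.6 − 0.505×1.5 = 10.4 V.
V_CE = 10.4 V > 0.2 V confirms active-region operation.

I_C ≈ 0.5 mA, V_CE ≈ 10 V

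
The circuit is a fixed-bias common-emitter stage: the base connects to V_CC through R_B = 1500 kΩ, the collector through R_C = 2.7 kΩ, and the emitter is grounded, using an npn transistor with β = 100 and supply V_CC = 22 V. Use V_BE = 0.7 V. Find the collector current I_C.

Base loop: V_CC = I_B·R_B + V_BE, so I_B = (22 − 0.7)/1500 kΩ = 0.0142 mA.
In the active region I_C = β·I_B = 100 × 0.0142 = 1.42 mA.
Collector loop: V_CE = V_CC − I_C·R_C = 22 − 1.42×2.7 = 18.2 V.
Since V_CE = 18.2 V > V_CE(sat) ≈ 0.2 V, the transistor is in the active region as assumed.

I_C ≈ 1.4 mA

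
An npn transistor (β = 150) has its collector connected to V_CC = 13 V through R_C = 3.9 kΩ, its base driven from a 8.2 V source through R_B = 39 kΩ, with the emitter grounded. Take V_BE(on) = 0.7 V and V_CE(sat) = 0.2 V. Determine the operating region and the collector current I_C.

saturation; I_C ≈ 3.3 mA

Assume active: I_B = (8.2 − 0.7)/39 = 0.192 mA, giving I_C = β·I_B = 28.8 mA.
But then V_CE = 13 − 28.8×3.9 = -99.5 V < V_CE(sat) = 0.2 V — impossible in the active region.
So the transistor is saturated. With V_CE = 0.2 V, I_C = (V_CC − 0.2)/R_C = 12.8/3.9 = 3.28 mA.
Check: β·I_B = 28.8 mA > I_C = 3.28 mA, confirming saturation.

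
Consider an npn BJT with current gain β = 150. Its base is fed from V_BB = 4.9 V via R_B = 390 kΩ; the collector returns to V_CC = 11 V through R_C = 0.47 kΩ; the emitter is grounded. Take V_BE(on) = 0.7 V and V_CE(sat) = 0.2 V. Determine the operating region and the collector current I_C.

active; I_C ≈ 1.6 mA

Assume active. Base-emitter loop: I_B = (V_BB − V_BE)/R_B = (4.9 − 0.7)/390 = 0.0108 mA.
I_C = β·I_B = 150×0.0108 = 1.62 mA.
V_CE = V_CC − I_C·R_C = 11 − 1.62×0.47 = 10.2 V > V_CE(sat), so the active-region assumption holds.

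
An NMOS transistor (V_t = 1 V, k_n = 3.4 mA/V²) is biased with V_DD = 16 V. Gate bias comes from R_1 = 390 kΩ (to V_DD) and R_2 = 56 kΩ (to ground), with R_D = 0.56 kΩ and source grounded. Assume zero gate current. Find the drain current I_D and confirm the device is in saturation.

V_G = V_DD·R_2/(R_1+R_2) = 16×56/446 = 2.01 V. With the source grounded, V_GS = V_G = 2.01 V.
Assume saturation: I_D = (k_n/2)(V_GS − V_t)² = (3.4/2)×(2.01 − 1)² = 1.7×1.01² = 1.73 mA.
V_DS = V_DD − I_D·R_D = 16 − 1.73×0.56 = 15 V.
Saturation requires V_DS ≥ V_GS − V_t = 1.01 V; 15 ≥ 1.01 ✓.

I_D ≈ 1.7 mA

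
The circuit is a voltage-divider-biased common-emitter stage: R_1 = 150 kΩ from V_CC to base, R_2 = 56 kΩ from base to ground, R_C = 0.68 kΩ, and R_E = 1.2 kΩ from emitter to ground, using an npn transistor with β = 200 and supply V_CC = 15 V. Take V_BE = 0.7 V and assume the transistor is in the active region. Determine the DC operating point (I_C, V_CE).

Thevenize the base divider: V_Th = V_CC·R_2/(R_1+R_2) = 15×56/206 = 4.08 V, R_Th = R_1‖R_2 = 40.8 kΩ.
Base-emitter loop: V_Th = I_B·R_Th + V_BE + (β+1)I_B·R_E, so I_B = (4.08 − 0.7) / (40.8 + 201×1.2) = 0.012 mA.
I_C = β·I_B = 200×0.012 = 2.4 mA, and I_E = (β+1)I_B = 2.41 mA.
V_CE = V_CC − I_C·R_C − I_E·R_E = 15 − 2.4×0.68 − 2.41×1.2 = 10.5 V.
V_CE = 10.5 V > 0.2 V confirms active-region operation.

I_C ≈ 2.4 mA, V_CE ≈ 10 V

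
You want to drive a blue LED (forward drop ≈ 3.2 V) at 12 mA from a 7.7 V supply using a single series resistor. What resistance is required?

The resistor drops V_S − V_D = 7.7 − 3.2 = 4.5 V at 12 mA.
R = 4.5 V / 12 mA = 0.375 kΩ.

R ≈ 0.38 kΩ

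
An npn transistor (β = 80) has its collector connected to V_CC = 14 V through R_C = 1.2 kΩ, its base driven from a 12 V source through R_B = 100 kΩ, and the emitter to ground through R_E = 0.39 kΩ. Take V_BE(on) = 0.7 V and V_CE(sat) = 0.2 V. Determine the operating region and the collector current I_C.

Assume active. Base-emitter loop: I_B = (V_BB − V_BE)/(R_B + (β+1)R_E) = (12 − 0.7)/(100 + 81×0.39) = 0.0859 mA.
I_C = β·I_B = 80×0.0859 = 6.87 mA.
V_CE = V_CC − I_C·R_C − I_E·R_E = 14 − 6.87×1.2 − 6.96×0.39 = 3.04 V > V_CE(sat), so the active-region assumption holds.

active; I_C ≈ 6.9 mA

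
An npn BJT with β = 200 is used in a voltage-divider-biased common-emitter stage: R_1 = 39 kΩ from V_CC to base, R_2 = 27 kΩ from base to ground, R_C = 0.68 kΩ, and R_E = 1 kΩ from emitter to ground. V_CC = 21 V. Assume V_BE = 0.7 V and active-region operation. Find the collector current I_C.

I_C ≈ 7.3 mA

Thevenize the base divider: V_Th = V_CC·R_2/(R_1+R_2) = 21×27/66 = 8.59 V, R_Th = R_1‖R_2 = 16 kΩ.
Base-emitter loop: V_Th = I_B·R_Th + V_BE + (β+1)I_B·R_E, so I_B = (8.59 − 0.7) / (16 + 201×1) = 0.0364 mA.
I_C = β·I_B = 200×0.0364 = 7.27 mA, and I_E = (β+1)I_B = 7.31 mA.
V_CE = V_CC − I_C·R_C − I_E·R_E = 21 − 7.27×0.68 − 7.31×1 = 8.74 V.
V_CE = 8.74 V > 0.2 V confirms active-region operation.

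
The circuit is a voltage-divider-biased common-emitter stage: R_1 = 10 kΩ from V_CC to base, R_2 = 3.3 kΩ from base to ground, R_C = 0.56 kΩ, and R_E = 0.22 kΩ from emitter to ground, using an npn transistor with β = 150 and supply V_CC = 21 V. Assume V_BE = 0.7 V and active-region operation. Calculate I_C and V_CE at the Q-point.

Thevenize the base divider: V_Th = V_CC·R_2/(R_1+R_2) = 21×3.3/13.3 = 5.21 V, R_Th = R_1‖R_2 = 2.48 kΩ.
Base-emitter loop: V_Th = I_B·R_Th + V_BE + (β+1)I_B·R_E, so I_B = (5.21 − 0.7) / (2.48 + 151×0.22) = 0.126 mA.
I_C = β·I_B = 150×0.126 = 19 mA, and I_E = (β+1)I_B = 19.1 mA.
V_CE = V_CC − I_C·R_C − I_E·R_E = 21 − 19×0.56 − 19.1×0.22 = 6.19 V.
V_CE = 6.19 V > 0.2 V confirms active-region operation.

I_C ≈ 19 mA, V_CE ≈ 6.2 V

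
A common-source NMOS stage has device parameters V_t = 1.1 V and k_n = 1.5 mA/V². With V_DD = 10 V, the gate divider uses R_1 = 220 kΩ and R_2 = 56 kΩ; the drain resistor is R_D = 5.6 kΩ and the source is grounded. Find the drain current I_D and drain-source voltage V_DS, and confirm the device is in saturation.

I_D ≈ 0.65 mA, V_DS ≈ 6.4 V

V_G = V_DD·R_2/(R_1+R_2) = 10×56/276 = 2.03 V. With the source grounded, V_GS = V_G = 2.03 V.
Assume saturation: I_D = (k_n/2)(V_GS − V_t)² = (1.5/2)×(2.03 − 1.1)² = 0.75×0.929² = 0.647 mA.
V_DS = V_DD − I_D·R_D = 10 − 0.647×5.6 = 6.38 V.
Saturation requires V_DS ≥ V_GS − V_t = 0.929 V; 6.38 ≥ 0.929 ✓.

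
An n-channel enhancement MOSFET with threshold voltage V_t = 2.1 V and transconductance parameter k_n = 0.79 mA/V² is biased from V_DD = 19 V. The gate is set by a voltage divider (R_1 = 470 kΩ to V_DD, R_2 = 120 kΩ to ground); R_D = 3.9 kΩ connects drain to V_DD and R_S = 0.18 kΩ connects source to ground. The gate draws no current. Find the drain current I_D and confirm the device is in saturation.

V_G = V_DD·R_2/(R_1+R_2) = 19×120/590 = 3.86 V.
Assume saturation: I_D = (k_n/2)(V_GS − V_t)² with V_GS = V_G − I_D·R_S = 3.86 − 0.18·I_D.
Substituting gives 0.0128·I_D² − 1.25·I_D + 1.23 = 0, with roots I_D = 0.993 or 96.7 mA.
The root I_D = 96.7 mA gives V_GS = -13.6 V ≤ V_t, so take I_D = 0.993 mA.
Then V_GS = 3.69 V and V_DS = V_DD − I_D(R_D+R_S) = 19 − 0.993×4.08 = 14.9 V.
Saturation requires V_DS ≥ V_GS − V_t = 1.59 V; 14.9 ≥ 1.59 ✓.

I_D ≈ 0.99 mA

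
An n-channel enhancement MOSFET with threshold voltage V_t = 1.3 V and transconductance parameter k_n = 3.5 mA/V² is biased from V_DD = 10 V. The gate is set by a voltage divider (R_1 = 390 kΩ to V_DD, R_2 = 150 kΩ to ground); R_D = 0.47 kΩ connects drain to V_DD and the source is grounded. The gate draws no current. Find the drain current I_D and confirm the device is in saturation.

V_G = V_DD·R_2/(R_1+R_2) = 10×150/540 = 2.78 V. With the source grounded, V_GS = V_G = 2.78 V.
Assume saturation: I_D = (k_n/2)(V_GS − V_t)² = (3.5/2)×(2.78 − 1.3)² = 1.75×1.48² = 3.82 mA.
V_DS = V_DD − I_D·R_D = 10 − 3.82×0.47 = 8.2 V.
Saturation requires V_DS ≥ V_GS − V_t = 1.48 V; 8.2 ≥ 1.48 ✓.

I_D ≈ 3.8 mA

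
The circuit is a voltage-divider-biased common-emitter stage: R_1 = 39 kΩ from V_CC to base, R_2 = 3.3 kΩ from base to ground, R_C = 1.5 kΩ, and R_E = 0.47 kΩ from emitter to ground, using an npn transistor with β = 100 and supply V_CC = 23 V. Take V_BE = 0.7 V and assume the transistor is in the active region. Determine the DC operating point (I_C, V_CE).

I_C ≈ 2.2 mA, V_CE ≈ 19 V

Thevenize the base divider: V_Th = V_CC·R_2/(R_1+R_2) = 23×3.3/42.3 = 1.79 V, R_Th = R_1‖R_2 = 3.04 kΩ.
Base-emitter loop: V_Th = I_B·R_Th + V_BE + (β+1)I_B·R_E, so I_B = (1.79 − 0.7) / (3.04 + 101×0.47) = 0.0217 mA.
I_C = β·I_B = 100×0.0217 = 2.17 mA, and I_E = (β+1)I_B = 2.19 mA.
V_CE = V_CC − I_C·R_C − I_E·R_E = 23 − 2.17×1.5 − 2.19×0.47 = 18.7 V.
V_CE = 18.7 V > 0.2 V confirms active-region operation.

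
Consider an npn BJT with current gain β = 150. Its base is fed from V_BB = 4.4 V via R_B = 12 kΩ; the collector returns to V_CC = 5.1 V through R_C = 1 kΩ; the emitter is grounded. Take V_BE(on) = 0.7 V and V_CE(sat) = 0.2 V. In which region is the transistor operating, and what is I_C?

Assume active: I_B = (4.4 − 0.7)/12 = 0.308 mA, giving I_C = β·I_B = 46.2 mA.
But then V_CE = 5.1 − 46.2×1 = -41.1 V < V_CE(sat) = 0.2 V — impossible in the active region.
So the transistor is saturated. With V_CE = 0.2 V, I_C = (V_CC − 0.2)/R_C = 4.9/1 = 4.9 mA.
Check: β·I_B = 46.2 mA > I_C = 4.9 mA, confirming saturation.

saturation; I_C ≈ 4.9 mA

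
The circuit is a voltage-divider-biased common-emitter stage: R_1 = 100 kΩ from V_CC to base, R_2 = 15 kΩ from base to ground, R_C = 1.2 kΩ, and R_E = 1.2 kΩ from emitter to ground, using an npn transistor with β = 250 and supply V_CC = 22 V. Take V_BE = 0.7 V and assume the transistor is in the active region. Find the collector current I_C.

Thevenize the base divider: V_Th = V_CC·R_2/(R_1+R_2) = 22×15/115 = 2.87 V, R_Th = R_1‖R_2 = 13 kΩ.
Base-emitter loop: V_Th = I_B·R_Th + V_BE + (β+1)I_B·R_E, so I_B = (2.87 − 0.7) / (13 + 251×1.2) = 0.0069 mA.
I_C = β·I_B = 250×0.0069 = 1.73 mA, and I_E = (β+1)I_B = 1.73 mA.
V_CE = V_CC − I_C·R_C − I_E·R_E = 22 − 1.73×1.2 − 1.73×1.2 = 17.8 V.
V_CE = 17.8 V > 0.2 V confirms active-region operation.

I_C ≈ 1.7 mA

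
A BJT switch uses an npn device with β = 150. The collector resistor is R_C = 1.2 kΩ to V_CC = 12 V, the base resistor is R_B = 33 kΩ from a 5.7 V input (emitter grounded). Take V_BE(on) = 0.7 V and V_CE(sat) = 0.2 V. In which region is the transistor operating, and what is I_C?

Assume active: I_B = (5.7 − 0.7)/33 = 0.152 mA, giving I_C = β·I_B = 22.7 mA.
But then V_CE = 12 − 22.7×1.2 = -15.3 V < V_CE(sat) = 0.2 V — impossible in the active region.
So the transistor is saturated. With V_CE = 0.2 V, I_C = (V_CC − 0.2)/R_C = 11.8/1.2 = 9.83 mA.
Check: β·I_B = 22.7 mA > I_C = 9.83 mA, confirming saturation.

saturation; I_C ≈ 9.8 mA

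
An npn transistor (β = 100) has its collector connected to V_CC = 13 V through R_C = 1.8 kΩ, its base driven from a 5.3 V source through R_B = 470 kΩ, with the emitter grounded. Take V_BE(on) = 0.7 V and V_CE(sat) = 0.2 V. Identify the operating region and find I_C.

active; I_C ≈ 0.98 mA

Assume active. Base-emitter loop: I_B = (V_BB − V_BE)/R_B = (5.3 − 0.7)/470 = 0.00979 mA.
I_C = β·I_B = 100×0.00979 = 0.979 mA.
V_CE = V_CC − I_C·R_C = 13 − 0.979×1.8 = 11.2 V > V_CE(sat), so the active-region assumption holds.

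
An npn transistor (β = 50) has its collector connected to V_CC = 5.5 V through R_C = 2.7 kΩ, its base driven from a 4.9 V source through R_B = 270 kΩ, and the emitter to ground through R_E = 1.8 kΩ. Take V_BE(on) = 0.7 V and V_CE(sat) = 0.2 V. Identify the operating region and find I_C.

Assume active. Base-emitter loop: I_B = (V_BB − V_BE)/(R_B + (β+1)R_E) = (4.9 − 0.7)/(270 + 51×1.8) = 0.0116 mA.
I_C = β·I_B = 50×0.0116 = 0.58 mA.
V_CE = V_CC − I_C·R_C − I_E·R_E = 5.5 − 0.58×2.7 − 0.592×1.8 = 2.87 V > V_CE(sat), so the active-region assumption holds.

active; I_C ≈ 0.58 mA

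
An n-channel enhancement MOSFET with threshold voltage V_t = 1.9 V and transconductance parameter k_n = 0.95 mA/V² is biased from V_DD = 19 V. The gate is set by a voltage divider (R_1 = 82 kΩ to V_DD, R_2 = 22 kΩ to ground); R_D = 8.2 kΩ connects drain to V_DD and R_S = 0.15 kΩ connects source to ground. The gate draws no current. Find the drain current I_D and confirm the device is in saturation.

V_G = V_DD·R_2/(R_1+R_2) = 19×22/104 = 4.02 V.
Assume saturation: I_D = (k_n/2)(V_GS − V_t)² with V_GS = V_G − I_D·R_S = 4.02 − 0.15·I_D.
Substituting gives 0.0107·I_D² − 1.3·I_D + 2.13 = 0, with roots I_D = 1.66 or 120 mA.
The root I_D = 120 mA gives V_GS = -14 V ≤ V_t, so take I_D = 1.66 mA.
Then V_GS = 3.77 V and V_DS = V_DD − I_D(R_D+R_S) = 19 − 1.66×8.35 = 5.13 V.
Saturation requires V_DS ≥ V_GS − V_t = 1.87 V; 5.13 ≥ 1.87 ✓.

I_D ≈ 1.7 mA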